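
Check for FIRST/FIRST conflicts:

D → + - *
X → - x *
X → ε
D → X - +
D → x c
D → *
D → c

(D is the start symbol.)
A FIRST/FIRST conflict occurs when two productions N → α and N → β for the same non-terminal have FIRST(α) ∩ FIRST(β) ≠ ∅ (with ε ∈ FIRST of a nullable right-hand side, so two nullable alternatives also conflict).

FIRST sets of the non-terminals at (or reachable through a nullable prefix from) the front of some alternative:
  FIRST(X) = { '-', ε }

Productions for D:
  D → + - *: FIRST = { '+' }
  D → X - +: FIRST = { '-' }
  D → x c: FIRST = { 'x' }
  D → *: FIRST = { '*' }
  D → c: FIRST = { 'c' }
Productions for X:
  X → - x *: FIRST = { '-' }
  X → ε: FIRST = { ε }

All alternatives of each non-terminal have pairwise disjoint FIRST sets.

Answer: No FIRST/FIRST conflicts.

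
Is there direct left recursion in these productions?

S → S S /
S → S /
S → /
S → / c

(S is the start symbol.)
Yes, S is left-recursive

Direct left recursion occurs when N → N α for some non-terminal N (the right-hand side begins with the left-hand side itself).

S → S S /: LEFT RECURSIVE (starts with S)
S → S /: LEFT RECURSIVE (starts with S)
S → /: starts with '/'
S → / c: starts with '/'

The grammar has direct left recursion on: S.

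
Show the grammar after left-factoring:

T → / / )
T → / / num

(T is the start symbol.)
T → / / T'
T' → )
T' → num

Left-factoring transforms A → αβ₁ | αβ₂ into A → αA' and A' → β₁ | β₂
(α is the longest common prefix among the alternatives). Repeat until
no nonterminal has two alternatives with a common prefix.

Round 1: T has alternatives sharing prefix '/ /'. Introduce T': T → / / T'
  Add: T' → )
  Add: T' → num

No remaining common prefixes — done.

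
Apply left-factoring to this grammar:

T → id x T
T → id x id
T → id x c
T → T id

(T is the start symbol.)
Left-factoring transforms A → αβ₁ | αβ₂ into A → αA' and A' → β₁ | β₂
(α is the longest common prefix among the alternatives). Repeat until
no nonterminal has two alternatives with a common prefix.

Round 1: T has alternatives sharing prefix 'id x'. Introduce T': T → id x T'
  Add: T' → T
  Add: T' → id
  Add: T' → c

No remaining common prefixes — done.

Resulting grammar:
T → id x T'
T' → T
T' → id
T' → c
T → T id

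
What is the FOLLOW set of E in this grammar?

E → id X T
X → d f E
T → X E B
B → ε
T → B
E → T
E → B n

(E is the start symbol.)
E is the start symbol, so $ ∈ FOLLOW(E).
In X → d f E: E is at the end, add FOLLOW(X)
In T → X E B: E is followed by B, add FIRST(B) \ {ε} = { }
  B is nullable, so also add FOLLOW(T)

The FOLLOW sets referred to above (computed the same way, to a fixed point):
  FOLLOW(X) = { $, 'd', 'id', 'n' }
  FOLLOW(T) = { $, 'd', 'id', 'n' }

Taking the union: FOLLOW(E) = { $, 'd', 'id', 'n' }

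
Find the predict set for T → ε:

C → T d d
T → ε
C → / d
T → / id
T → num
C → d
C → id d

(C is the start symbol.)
{ 'd' }

PREDICT(T → ε) = (FIRST(RHS) \ {ε}) ∪ (FOLLOW(T) if ε ∈ FIRST(RHS), i.e. RHS ⇒* ε)
The right-hand side is ε (FIRST(ε) = { ε }), so the predict set is FOLLOW(T) = { 'd' }
PREDICT(T → ε) = { 'd' }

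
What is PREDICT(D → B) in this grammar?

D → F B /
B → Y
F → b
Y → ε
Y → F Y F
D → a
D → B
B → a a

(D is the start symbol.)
{ $, 'a', 'b' }

PREDICT(D → B) = (FIRST(RHS) \ {ε}) ∪ (FOLLOW(D) if ε ∈ FIRST(RHS), i.e. RHS ⇒* ε)
FIRST(B) = { 'a', 'b', ε }
FIRST(B) = { 'a', 'b', ε }
ε ∈ FIRST(B) (the right-hand side is nullable), so add FOLLOW(D) = { $ }
PREDICT(D → B) = { $, 'a', 'b' }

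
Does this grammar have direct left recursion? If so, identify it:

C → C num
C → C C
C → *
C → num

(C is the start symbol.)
Yes, C is left-recursive

Direct left recursion occurs when N → N α for some non-terminal N (the right-hand side begins with the left-hand side itself).

C → C num: LEFT RECURSIVE (starts with C)
C → C C: LEFT RECURSIVE (starts with C)
C → *: starts with '*'
C → num: starts with num

The grammar has direct left recursion on: C.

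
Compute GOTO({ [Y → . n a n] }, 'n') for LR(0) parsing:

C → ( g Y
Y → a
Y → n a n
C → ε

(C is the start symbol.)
{ [Y → n . a n] }

GOTO(I, 'n') = CLOSURE({ [A → αX.β] : [A → α.Xβ] ∈ I, X = 'n' })

Items with dot before 'n', with the dot advanced:
  [Y → . n a n] → [Y → n . a n]
Closure adds nothing (no advanced item has the dot before a non-terminal).

GOTO = { [Y → n . a n] }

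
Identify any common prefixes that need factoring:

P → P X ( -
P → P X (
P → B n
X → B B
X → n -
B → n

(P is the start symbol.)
Left-factoring is needed when two productions for the same non-terminal
share a common prefix on the right-hand side.

Productions for P:
  P → P X ( -
  P → P X (
  P → B n
Productions for X:
  X → B B
  X → n -

Found common prefix 'P X (' in productions for P

Answer: Yes, P has productions with common prefix 'P X ('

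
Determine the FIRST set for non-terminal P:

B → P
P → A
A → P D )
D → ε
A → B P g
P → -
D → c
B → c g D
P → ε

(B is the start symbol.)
FIRST sets of the other non-terminals involved (by the same procedure, iterated to a fixed point):
  FIRST(A) = { ')', '-', 'c', 'g' }

From P → A:
  - A is a non-terminal: add FIRST(A) \ {ε} = { ')', '-', 'c', 'g' }
    A is not nullable, so stop
From P → -:
  - '-' is a terminal: add '-' and stop
From P → ε:
  - ε-production, so ε ∈ FIRST(P)

Collecting: FIRST(P) = { ')', '-', 'c', 'g', ε }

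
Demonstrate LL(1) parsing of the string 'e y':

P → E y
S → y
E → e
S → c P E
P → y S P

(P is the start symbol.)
Stack is shown with the top on the left.

Stack  Input  Action
--------------------
P $    e y $  output P → E y
E y $  e y $  output E → e
e y $  e y $  match 'e'
y $    y $    match 'y'
$      $      accept

The string is accepted.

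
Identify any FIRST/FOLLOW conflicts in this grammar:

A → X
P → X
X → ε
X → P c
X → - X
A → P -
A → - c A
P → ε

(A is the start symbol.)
A FIRST/FOLLOW conflict occurs when a non-terminal N has a nullable alternative N → β (β ⇒* ε) and another alternative N → α with FIRST(α) ∩ FOLLOW(N) ≠ ∅: on such a lookahead the parser cannot decide between expanding α and letting N vanish via β.

Nullable non-terminals: A, P, X.
FIRST sets used below: FIRST(X) = { '-', 'c', ε }, FIRST(P) = { '-', 'c', ε }

A: nullable alternative(s) A → X; FOLLOW(A) = { $ }
  A → X: FIRST \ {ε} = { '-', 'c' } — this is the only nullable alternative, skip
  A → P -: FIRST \ {ε} = { '-', 'c' } — disjoint from FOLLOW(A)
  A → - c A: FIRST \ {ε} = { '-' } — disjoint from FOLLOW(A)

P: nullable alternative(s) P → X, P → ε; FOLLOW(P) = { '-', 'c' }
  P → X: FIRST \ {ε} = { '-', 'c' } — overlaps FOLLOW(P) on { '-', 'c' }: CONFLICT
  P → ε: FIRST \ {ε} = { } — disjoint from FOLLOW(P)

X: nullable alternative(s) X → ε; FOLLOW(X) = { $, '-', 'c' }
  X → ε: FIRST \ {ε} = { } — this is the only nullable alternative, skip
  X → P c: FIRST \ {ε} = { '-', 'c' } — overlaps FOLLOW(X) on { '-', 'c' }: CONFLICT
  X → - X: FIRST \ {ε} = { '-' } — overlaps FOLLOW(X) on { '-' }: CONFLICT

So the grammar has 3 FIRST/FOLLOW conflicts (marked CONFLICT above).

Answer: Yes. P → X with FOLLOW(P) on { '-', 'c' }; X → P c with FOLLOW(X) on { '-', 'c' }; X → '-' X with FOLLOW(X) on { '-' }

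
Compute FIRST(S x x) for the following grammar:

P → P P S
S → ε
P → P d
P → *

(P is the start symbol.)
FIRST sets of the non-terminals involved (from the grammar, by fixed-point iteration):
  FIRST(S) = { ε }

To compute FIRST(S x x), process the symbols left to right:
Symbol S is a non-terminal. Add FIRST(S) \ {ε} = { }
S is nullable (ε ∈ FIRST(S)), continue to the next symbol.
Symbol x is a terminal. Add 'x' and stop.
FIRST(S x x) = { 'x' }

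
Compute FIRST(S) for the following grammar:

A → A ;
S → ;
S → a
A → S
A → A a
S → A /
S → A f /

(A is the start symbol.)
{ ';', 'a' }

FIRST sets of the other non-terminals involved (by the same procedure, iterated to a fixed point):
  FIRST(A) = { ';', 'a' }

From S → ;:
  - ';' is a terminal: add ';' and stop
From S → a:
  - a is a terminal: add 'a' and stop
From S → A /:
  - A is a non-terminal: add FIRST(A) \ {ε} = { ';', 'a' }
    A is not nullable, so stop
From S → A f /:
  - A is a non-terminal: add FIRST(A) \ {ε} = { ';', 'a' }
    A is not nullable, so stop

Collecting: FIRST(S) = { ';', 'a' }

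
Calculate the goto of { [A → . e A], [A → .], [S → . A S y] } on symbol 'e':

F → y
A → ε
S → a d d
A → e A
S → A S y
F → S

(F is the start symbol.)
GOTO(I, 'e') = CLOSURE({ [A → αX.β] : [A → α.Xβ] ∈ I, X = 'e' })

Items with dot before 'e', with the dot advanced:
  [A → . e A] → [A → e . A]
Closure of the advanced items:
  [A → e . A] has the dot before A: add [A → .], [A → . e A]

GOTO = { [A → . e A], [A → .], [A → e . A] }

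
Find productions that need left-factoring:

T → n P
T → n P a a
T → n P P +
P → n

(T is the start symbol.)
Left-factoring is needed when two productions for the same non-terminal
share a common prefix on the right-hand side.

Productions for T:
  T → n P
  T → n P a a
  T → n P P +

Found common prefix 'n P' in productions for T

Answer: Yes, T has productions with common prefix 'n P'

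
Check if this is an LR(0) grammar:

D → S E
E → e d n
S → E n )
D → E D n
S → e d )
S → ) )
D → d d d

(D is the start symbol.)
Augment with D' → D and build the canonical LR(0) collection (I0 = CLOSURE({[D' → . D]}), then GOTO on every symbol after a dot until no new states appear). It has 20 states:
  I0: { [D → . E D n], [D → . S E], [D → . d d d], [D' → . D], [E → . e d n], [S → . ) )], [S → . E n )], [S → . e d )] }  — shift
  I1: { [S → ) . )] }  — shift
  I2: { [D' → D .] }  — accept
  I3: { [D → . E D n], [D → . S E], [D → . d d d], [D → E . D n], [E → . e d n], [S → . ) )], [S → . E n )], [S → . e d )], [S → E . n )] }  — shift
  I4: { [D → S . E], [E → . e d n] }  — shift
  I5: { [D → d . d d] }  — shift
  I6: { [E → e . d n], [S → e . d )] }  — shift
  I7: { [E → e d . n], [S → e d . )] }  — shift
  I8: { [S → e d ) .] }  — reduce
  I9: { [E → e d n .] }  — reduce
  I10: { [D → d d . d] }  — shift
  I11: { [D → d d d .] }  — reduce
  I12: { [D → S E .] }  — reduce
  I13: { [E → e . d n] }  — shift
  I14: { [E → e d . n] }  — shift
  I15: { [D → E D . n] }  — shift
  I16: { [S → E n . )] }  — shift
  I17: { [S → E n ) .] }  — reduce
  I18: { [D → E D n .] }  — reduce
  I19: { [S → ) ) .] }  — reduce

Every state is either a pure shift/goto state or contains exactly one complete item and nothing to shift — no conflicts. The grammar is LR(0).

Answer: Yes, the grammar is LR(0)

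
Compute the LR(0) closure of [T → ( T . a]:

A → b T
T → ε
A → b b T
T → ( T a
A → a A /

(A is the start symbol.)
{ [T → ( T . a] }

To compute CLOSURE, for each item [A → α.Bβ] where B is a non-terminal, add [B → .γ] for all productions B → γ; repeat for the newly added items until nothing changes.

Start with: [T → ( T . a]
The dot precedes the terminal a, so nothing is added.

CLOSURE = { [T → ( T . a] }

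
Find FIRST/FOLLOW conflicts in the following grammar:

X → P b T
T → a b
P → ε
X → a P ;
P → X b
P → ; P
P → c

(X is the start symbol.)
Yes. P → X b with FOLLOW(P) on { ';', 'b' }; P → ';' P with FOLLOW(P) on { ';' }

A FIRST/FOLLOW conflict occurs when a non-terminal N has a nullable alternative N → β (β ⇒* ε) and another alternative N → α with FIRST(α) ∩ FOLLOW(N) ≠ ∅: on such a lookahead the parser cannot decide between expanding α and letting N vanish via β.

Nullable non-terminals: P.
FIRST sets used below: FIRST(X) = { ';', 'a', 'b', 'c' }

P: nullable alternative(s) P → ε; FOLLOW(P) = { ';', 'b' }
  P → ε: FIRST \ {ε} = { } — this is the only nullable alternative, skip
  P → X b: FIRST \ {ε} = { ';', 'a', 'b', 'c' } — overlaps FOLLOW(P) on { ';', 'b' }: CONFLICT
  P → ; P: FIRST \ {ε} = { ';' } — overlaps FOLLOW(P) on { ';' }: CONFLICT
  P → c: FIRST \ {ε} = { 'c' } — disjoint from FOLLOW(P)

T, X have no nullable alternative, so no FIRST/FOLLOW check is needed there.

So the grammar has 2 FIRST/FOLLOW conflicts (marked CONFLICT above).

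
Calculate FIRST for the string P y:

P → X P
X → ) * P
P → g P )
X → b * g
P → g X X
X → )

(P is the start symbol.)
FIRST sets of the non-terminals involved (from the grammar, by fixed-point iteration):
  FIRST(P) = { ')', 'b', 'g' }

To compute FIRST(P y), process the symbols left to right:
Symbol P is a non-terminal. Add FIRST(P) \ {ε} = { ')', 'b', 'g' }
P is not nullable (ε ∉ FIRST(P)), so stop here.
FIRST(P y) = { ')', 'b', 'g' }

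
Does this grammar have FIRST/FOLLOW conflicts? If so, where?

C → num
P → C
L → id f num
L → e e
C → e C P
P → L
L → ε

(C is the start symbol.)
A FIRST/FOLLOW conflict occurs when a non-terminal N has a nullable alternative N → β (β ⇒* ε) and another alternative N → α with FIRST(α) ∩ FOLLOW(N) ≠ ∅: on such a lookahead the parser cannot decide between expanding α and letting N vanish via β.

Nullable non-terminals: L, P.
FIRST sets used below: FIRST(C) = { 'e', 'num' }, FIRST(L) = { 'e', 'id', ε }

L: nullable alternative(s) L → ε; FOLLOW(L) = { $, 'e', 'id', 'num' }
  L → id f num: FIRST \ {ε} = { 'id' } — overlaps FOLLOW(L) on { 'id' }: CONFLICT
  L → e e: FIRST \ {ε} = { 'e' } — overlaps FOLLOW(L) on { 'e' }: CONFLICT
  L → ε: FIRST \ {ε} = { } — this is the only nullable alternative, skip

P: nullable alternative(s) P → L; FOLLOW(P) = { $, 'e', 'id', 'num' }
  P → C: FIRST \ {ε} = { 'e', 'num' } — overlaps FOLLOW(P) on { 'e', 'num' }: CONFLICT
  P → L: FIRST \ {ε} = { 'e', 'id' } — this is the only nullable alternative, skip

C has no nullable alternative, so no FIRST/FOLLOW check is needed there.

So the grammar has 3 FIRST/FOLLOW conflicts (marked CONFLICT above).

Answer: Yes. P → C with FOLLOW(P) on { 'e', 'num' }; L → id f num with FOLLOW(L) on { 'id' }; L → e e with FOLLOW(L) on { 'e' }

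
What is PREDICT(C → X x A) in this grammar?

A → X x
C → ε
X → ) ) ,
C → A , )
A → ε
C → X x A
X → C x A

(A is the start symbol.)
{ ')', ',', 'x' }

PREDICT(C → X x A) = (FIRST(RHS) \ {ε}) ∪ (FOLLOW(C) if ε ∈ FIRST(RHS), i.e. RHS ⇒* ε)
FIRST(X) = { ')', ',', 'x' }
FIRST(X x A) = { ')', ',', 'x' }
ε ∉ FIRST(X x A), so FOLLOW(C) is not added.
PREDICT(C → X x A) = { ')', ',', 'x' }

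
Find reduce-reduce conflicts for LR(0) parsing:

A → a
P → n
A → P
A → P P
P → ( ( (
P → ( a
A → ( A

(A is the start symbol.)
Yes — I13: [A → a .] vs [P → ( a .]

A reduce-reduce conflict occurs when an LR(0) state has two complete items [A → α .] and [B → β .] — both call for a reduction, and with no lookahead the parser cannot choose between them.

Augment with A' → A and build the canonical LR(0) collection (I0 = CLOSURE({[A' → . A]}), then GOTO on every symbol after a dot until no new states appear). It has 15 states:
  I0: { [A → . ( A], [A → . P P], [A → . P], [A → . a], [A' → . A], [P → . ( ( (], [P → . ( a], [P → . n] }  — shift
  I1: { [A → ( . A], [A → . ( A], [A → . P P], [A → . P], [A → . a], [P → ( . ( (], [P → ( . a], [P → . ( ( (], [P → . ( a], [P → . n] }  — shift
  I2: { [A' → A .] }  — accept
  I3: { [A → P . P], [A → P .], [P → . ( ( (], [P → . ( a], [P → . n] }  — shift, reduce
  I4: { [A → a .] }  — reduce
  I5: { [P → n .] }  — reduce
  I6: { [P → ( . ( (], [P → ( . a] }  — shift
  I7: { [A → P P .] }  — reduce
  I8: { [P → ( ( . (] }  — shift
  I9: { [P → ( a .] }  — reduce
  I10: { [P → ( ( ( .] }  — reduce
  I11: { [A → ( . A], [A → . ( A], [A → . P P], [A → . P], [A → . a], [P → ( ( . (], [P → ( . ( (], [P → ( . a], [P → . ( ( (], [P → . ( a], [P → . n] }  — shift
  I12: { [A → ( A .] }  — reduce
  I13: { [A → a .], [P → ( a .] }  — 2 reduces
  I14: { [A → ( . A], [A → . ( A], [A → . P P], [A → . P], [A → . a], [P → ( ( ( .], [P → ( ( . (], [P → ( . ( (], [P → ( . a], [P → . ( ( (], [P → . ( a], [P → . n] }  — shift, reduce

I13 contains complete items [A → a .], [P → ( a .] — reduce-reduce conflict.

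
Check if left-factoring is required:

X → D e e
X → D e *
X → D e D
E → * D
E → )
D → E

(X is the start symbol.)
Yes, X has productions with common prefix 'D e'

Left-factoring is needed when two productions for the same non-terminal
share a common prefix on the right-hand side.

Productions for X:
  X → D e e
  X → D e *
  X → D e D
Productions for E:
  E → * D
  E → )

Found common prefix 'D e' in productions for X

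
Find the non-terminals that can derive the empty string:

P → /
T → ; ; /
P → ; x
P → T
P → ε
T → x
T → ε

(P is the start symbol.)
{ 'P', 'T' }

ε-productions: P → ε, T → ε
So P, T are immediately nullable.
Every non-terminal is now nullable.
Nullable = { 'P', 'T' }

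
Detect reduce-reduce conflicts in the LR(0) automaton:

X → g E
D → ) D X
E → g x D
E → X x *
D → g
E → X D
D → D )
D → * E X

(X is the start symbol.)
A reduce-reduce conflict occurs when an LR(0) state has two complete items [A → α .] and [B → β .] — both call for a reduction, and with no lookahead the parser cannot choose between them.

Augment with X' → X and build the canonical LR(0) collection (I0 = CLOSURE({[X' → . X]}), then GOTO on every symbol after a dot until no new states appear). It has 19 states:
  I0: { [X → . g E], [X' → . X] }  — shift
  I1: { [X' → X .] }  — accept
  I2: { [E → . X D], [E → . X x *], [E → . g x D], [X → . g E], [X → g . E] }  — shift
  I3: { [X → g E .] }  — reduce
  I4: { [D → . ) D X], [D → . * E X], [D → . D )], [D → . g], [E → X . D], [E → X . x *] }  — shift
  I5: { [E → . X D], [E → . X x *], [E → . g x D], [E → g . x D], [X → . g E], [X → g . E] }  — shift
  I6: { [D → . ) D X], [D → . * E X], [D → . D )], [D → . g], [E → g x . D] }  — shift
  I7: { [D → ) . D X], [D → . ) D X], [D → . * E X], [D → . D )], [D → . g] }  — shift
  I8: { [D → * . E X], [E → . X D], [E → . X x *], [E → . g x D], [X → . g E] }  — shift
  I9: { [D → D . )], [E → g x D .] }  — shift, reduce
  I10: { [D → g .] }  — reduce
  I11: { [D → D ) .] }  — reduce
  I12: { [D → * E . X], [X → . g E] }  — shift
  I13: { [D → * E X .] }  — reduce
  I14: { [D → ) D . X], [D → D . )], [X → . g E] }  — shift
  I15: { [D → ) D X .] }  — reduce
  I16: { [D → D . )], [E → X D .] }  — shift, reduce
  I17: { [E → X x . *] }  — shift
  I18: { [E → X x * .] }  — reduce

No state contains more than one complete item.

Answer: No reduce-reduce conflicts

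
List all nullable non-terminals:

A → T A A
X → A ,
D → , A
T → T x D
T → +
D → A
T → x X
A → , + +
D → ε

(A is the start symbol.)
{ 'D' }

A non-terminal is nullable if it can derive ε (the empty string): either it has an ε-production, or it has a production whose right-hand side consists entirely of nullable non-terminals.

ε-productions: D → ε
So D is immediately nullable.
No further non-terminal can be added: every production for the remaining non-terminals contains a terminal or a non-nullable non-terminal.
Nullable = { 'D' }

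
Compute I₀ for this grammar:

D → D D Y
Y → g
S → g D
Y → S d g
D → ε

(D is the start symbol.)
First, augment the grammar with D' → D
I₀ = CLOSURE({ [D' → . D] }):
  [D' → . D] has the dot before D: add [D → . D D Y], [D → .]
No further items can be added.

I₀ = { [D → . D D Y], [D → .], [D' → . D] }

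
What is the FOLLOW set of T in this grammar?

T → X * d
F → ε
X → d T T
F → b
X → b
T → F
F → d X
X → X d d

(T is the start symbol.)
To compute FOLLOW(T), find every occurrence of T on a right-hand side N → α T β: add FIRST(β) \ {ε}, and if β is empty or nullable also add FOLLOW(N). Iterate to a fixed point.

T is the start symbol, so $ ∈ FOLLOW(T).
In X → d T T: T is followed by T, add FIRST(T) \ {ε} = { 'b', 'd' }
  T is nullable, so also add FOLLOW(X)
In X → d T T: T is at the end, add FOLLOW(X)

The FOLLOW sets referred to above (computed the same way, to a fixed point):
  FOLLOW(X) = { $, '*', 'b', 'd' }

Taking the union: FOLLOW(T) = { $, '*', 'b', 'd' }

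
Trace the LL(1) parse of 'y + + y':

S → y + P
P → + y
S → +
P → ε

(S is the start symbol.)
Stack is shown with the top on the left.

Stack    Input      Action
--------------------------
S $      y + + y $  output S → y + P
y + P $  y + + y $  match 'y'
+ P $    + + y $    match '+'
P $      + y $      output P → + y
+ y $    + y $      match '+'
y $      y $        match 'y'
$        $          accept

The string is accepted.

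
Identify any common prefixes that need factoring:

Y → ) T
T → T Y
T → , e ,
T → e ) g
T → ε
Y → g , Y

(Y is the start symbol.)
Left-factoring is needed when two productions for the same non-terminal
share a common prefix on the right-hand side.

Productions for Y:
  Y → ) T
  Y → g , Y
Productions for T:
  T → T Y
  T → , e ,
  T → e ) g
  T → ε

No common prefixes found.

Answer: No, left-factoring is not needed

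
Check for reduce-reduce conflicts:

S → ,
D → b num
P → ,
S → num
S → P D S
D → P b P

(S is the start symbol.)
Augment with S' → S and build the canonical LR(0) collection (I0 = CLOSURE({[S' → . S]}), then GOTO on every symbol after a dot until no new states appear). It has 13 states:
  I0: { [P → . ,], [S → . ,], [S → . P D S], [S → . num], [S' → . S] }  — shift
  I1: { [P → , .], [S → , .] }  — 2 reduces
  I2: { [D → . P b P], [D → . b num], [P → . ,], [S → P . D S] }  — shift
  I3: { [S' → S .] }  — accept
  I4: { [S → num .] }  — reduce
  I5: { [P → , .] }  — reduce
  I6: { [P → . ,], [S → . ,], [S → . P D S], [S → . num], [S → P D . S] }  — shift
  I7: { [D → P . b P] }  — shift
  I8: { [D → b . num] }  — shift
  I9: { [D → b num .] }  — reduce
  I10: { [D → P b . P], [P → . ,] }  — shift
  I11: { [D → P b P .] }  — reduce
  I12: { [S → P D S .] }  — reduce

I1 contains complete items [P → , .], [S → , .] — reduce-reduce conflict.

Answer: Yes — I1: [P → , .] vs [S → , .]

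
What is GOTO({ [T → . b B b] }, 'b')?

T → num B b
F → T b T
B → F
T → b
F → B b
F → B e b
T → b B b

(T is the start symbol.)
GOTO(I, 'b') = CLOSURE({ [A → αX.β] : [A → α.Xβ] ∈ I, X = 'b' })

Items with dot before 'b', with the dot advanced:
  [T → . b B b] → [T → b . B b]
Closure of the advanced items:
  [T → b . B b] has the dot before B: add [B → . F]
  [B → . F] has the dot before F: add [F → . T b T], [F → . B b], [F → . B e b]
  [F → . T b T] has the dot before T: add [T → . num B b], [T → . b], [T → . b B b]

GOTO = { [B → . F], [F → . B b], [F → . B e b], [F → . T b T], [T → . b B b], [T → . b], [T → . num B b], [T → b . B b] }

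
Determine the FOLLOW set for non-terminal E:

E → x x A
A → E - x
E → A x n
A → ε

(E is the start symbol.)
{ $, '-' }

E is the start symbol, so $ ∈ FOLLOW(E).
In A → E - x: E is followed by '-' x, add FIRST('-' x) \ {ε} = { '-' }

Taking the union: FOLLOW(E) = { $, '-' }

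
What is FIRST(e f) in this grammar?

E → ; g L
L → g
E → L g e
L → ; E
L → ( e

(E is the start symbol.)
To compute FIRST(e f), process the symbols left to right:
Symbol e is a terminal. Add 'e' and stop.
FIRST(e f) = { 'e' }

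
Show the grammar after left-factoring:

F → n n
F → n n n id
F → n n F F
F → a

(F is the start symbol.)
F → n n F'
F' → ε
F' → n id
F' → F F
F → a

Left-factoring transforms A → αβ₁ | αβ₂ into A → αA' and A' → β₁ | β₂
(α is the longest common prefix among the alternatives). Repeat until
no nonterminal has two alternatives with a common prefix.

Round 1: F has alternatives sharing prefix 'n n'. Introduce F': F → n n F'
  Add: F' → ε
  Add: F' → n id
  Add: F' → F F

No remaining common prefixes — done.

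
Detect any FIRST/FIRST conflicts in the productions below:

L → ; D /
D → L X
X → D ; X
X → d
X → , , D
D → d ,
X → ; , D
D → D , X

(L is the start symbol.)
A FIRST/FIRST conflict occurs when two productions N → α and N → β for the same non-terminal have FIRST(α) ∩ FIRST(β) ≠ ∅ (with ε ∈ FIRST of a nullable right-hand side, so two nullable alternatives also conflict).

FIRST sets of the non-terminals at (or reachable through a nullable prefix from) the front of some alternative:
  FIRST(L) = { ';' }
  FIRST(D) = { ';', 'd' }

Productions for D:
  D → L X: FIRST = { ';' }
  D → d ,: FIRST = { 'd' }
  D → D , X: FIRST = { ';', 'd' }
Productions for X:
  X → D ; X: FIRST = { ';', 'd' }
  X → d: FIRST = { 'd' }
  X → , , D: FIRST = { ',' }
  X → ; , D: FIRST = { ';' }
L has only one production, so no FIRST/FIRST conflict is possible there.

Conflict for D: D → L X and D → D , X
  Overlap: { ';' }
Conflict for D: D → d , and D → D , X
  Overlap: { 'd' }
Conflict for X: X → D ; X and X → d
  Overlap: { 'd' }
Conflict for X: X → D ; X and X → ; , D
  Overlap: { ';' }

Answer: Yes. D → L X / D → D ',' X on { ';' }; D → d ',' / D → D ',' X on { 'd' }; X → D ';' X / X → d on { 'd' }; X → D ';' X / X → ';' ',' D on { ';' }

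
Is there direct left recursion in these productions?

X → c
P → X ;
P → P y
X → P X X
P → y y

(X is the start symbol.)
X → c: starts with c
P → X ;: starts with X
P → P y: LEFT RECURSIVE (starts with P)
X → P X X: starts with P
P → y y: starts with y

The grammar has direct left recursion on: P.

Answer: Yes, P is left-recursive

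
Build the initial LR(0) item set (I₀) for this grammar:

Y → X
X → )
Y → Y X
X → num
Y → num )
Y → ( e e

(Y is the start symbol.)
{ [X → . )], [X → . num], [Y → . ( e e], [Y → . X], [Y → . Y X], [Y → . num )], [Y' → . Y] }

First, augment the grammar with Y' → Y
I₀ = CLOSURE({ [Y' → . Y] }):
  [Y' → . Y] has the dot before Y: add [Y → . X], [Y → . Y X], [Y → . num )], [Y → . ( e e]
  [Y → . X] has the dot before X: add [X → . )], [X → . num]
No further items can be added.

I₀ = { [X → . )], [X → . num], [Y → . ( e e], [Y → . X], [Y → . Y X], [Y → . num )], [Y' → . Y] }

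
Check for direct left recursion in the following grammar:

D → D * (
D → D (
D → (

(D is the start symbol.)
D → D * (: LEFT RECURSIVE (starts with D)
D → D (: LEFT RECURSIVE (starts with D)
D → (: starts with '('

The grammar has direct left recursion on: D.

Answer: Yes, D is left-recursive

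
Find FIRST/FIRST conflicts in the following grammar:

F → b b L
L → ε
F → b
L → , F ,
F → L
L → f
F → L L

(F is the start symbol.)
Yes. F → b b L / F → b on { 'b' }; F → L / F → L L on { ',', 'f', ε }

A FIRST/FIRST conflict occurs when two productions N → α and N → β for the same non-terminal have FIRST(α) ∩ FIRST(β) ≠ ∅ (with ε ∈ FIRST of a nullable right-hand side, so two nullable alternatives also conflict).

FIRST sets of the non-terminals at (or reachable through a nullable prefix from) the front of some alternative:
  FIRST(L) = { ',', 'f', ε }

Productions for F:
  F → b b L: FIRST = { 'b' }
  F → b: FIRST = { 'b' }
  F → L: FIRST = { ',', 'f', ε }
  F → L L: FIRST = { ',', 'f', ε }
Productions for L:
  L → ε: FIRST = { ε }
  L → , F ,: FIRST = { ',' }
  L → f: FIRST = { 'f' }

Conflict for F: F → b b L and F → b
  Overlap: { 'b' }
Conflict for F: F → L and F → L L
  Overlap: { ',', 'f', ε }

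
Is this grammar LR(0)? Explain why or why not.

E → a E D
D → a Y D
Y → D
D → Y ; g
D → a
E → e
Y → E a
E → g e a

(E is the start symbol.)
Augment with E' → E and build the canonical LR(0) collection (I0 = CLOSURE({[E' → . E]}), then GOTO on every symbol after a dot until no new states appear). It has 20 states:
  I0: { [E → . a E D], [E → . e], [E → . g e a], [E' → . E] }  — shift
  I1: { [E' → E .] }  — accept
  I2: { [E → . a E D], [E → . e], [E → . g e a], [E → a . E D] }  — shift
  I3: { [E → e .] }  — reduce
  I4: { [E → g . e a] }  — shift
  I5: { [E → g e . a] }  — shift
  I6: { [E → g e a .] }  — reduce
  I7: { [D → . Y ; g], [D → . a Y D], [D → . a], [E → . a E D], [E → . e], [E → . g e a], [E → a E . D], [Y → . D], [Y → . E a] }  — shift
  I8: { [E → a E D .], [Y → D .] }  — 2 reduces
  I9: { [Y → E . a] }  — shift
  I10: { [D → Y . ; g] }  — shift
  I11: { [D → . Y ; g], [D → . a Y D], [D → . a], [D → a . Y D], [D → a .], [E → . a E D], [E → . e], [E → . g e a], [E → a . E D], [Y → . D], [Y → . E a] }  — shift, reduce
  I12: { [Y → D .] }  — reduce
  I13: { [D → . Y ; g], [D → . a Y D], [D → . a], [E → . a E D], [E → . e], [E → . g e a], [E → a E . D], [Y → . D], [Y → . E a], [Y → E . a] }  — shift
  I14: { [D → . Y ; g], [D → . a Y D], [D → . a], [D → Y . ; g], [D → a Y . D], [E → . a E D], [E → . e], [E → . g e a], [Y → . D], [Y → . E a] }  — shift
  I15: { [D → Y ; . g] }  — shift
  I16: { [D → a Y D .], [Y → D .] }  — 2 reduces
  I17: { [D → Y ; g .] }  — reduce
  I18: { [D → . Y ; g], [D → . a Y D], [D → . a], [D → a . Y D], [D → a .], [E → . a E D], [E → . e], [E → . g e a], [E → a . E D], [Y → . D], [Y → . E a], [Y → E a .] }  — shift, 2 reduces
  I19: { [Y → E a .] }  — reduce

Conflict in state I8:
  Reduce-reduce conflict: [E → a E D .] and [Y → D .]
So the grammar is NOT LR(0).

Answer: No. Reduce-reduce conflict: [E → a E D .] and [Y → D .]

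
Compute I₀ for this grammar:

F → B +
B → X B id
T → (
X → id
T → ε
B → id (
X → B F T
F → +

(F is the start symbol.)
First, augment the grammar with F' → F
I₀ = CLOSURE({ [F' → . F] }):
  [F' → . F] has the dot before F: add [F → . B +], [F → . +]
  [F → . B +] has the dot before B: add [B → . X B id], [B → . id (]
  [B → . X B id] has the dot before X: add [X → . id], [X → . B F T]
No further items can be added.

I₀ = { [B → . X B id], [B → . id (], [F → . +], [F → . B +], [F' → . F], [X → . B F T], [X → . id] }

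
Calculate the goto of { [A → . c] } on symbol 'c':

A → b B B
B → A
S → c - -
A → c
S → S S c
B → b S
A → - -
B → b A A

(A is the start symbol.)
GOTO(I, 'c') = CLOSURE({ [A → αX.β] : [A → α.Xβ] ∈ I, X = 'c' })

Items with dot before 'c', with the dot advanced:
  [A → . c] → [A → c .]
Closure adds nothing (no advanced item has the dot before a non-terminal).

GOTO = { [A → c .] }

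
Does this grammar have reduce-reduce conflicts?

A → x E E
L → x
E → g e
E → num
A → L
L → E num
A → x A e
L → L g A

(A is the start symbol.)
Augment with A' → A and build the canonical LR(0) collection (I0 = CLOSURE({[A' → . A]}), then GOTO on every symbol after a dot until no new states appear). It has 16 states:
  I0: { [A → . L], [A → . x A e], [A → . x E E], [A' → . A], [E → . g e], [E → . num], [L → . E num], [L → . L g A], [L → . x] }  — shift
  I1: { [A' → A .] }  — accept
  I2: { [L → E . num] }  — shift
  I3: { [A → L .], [L → L . g A] }  — shift, reduce
  I4: { [E → g . e] }  — shift
  I5: { [E → num .] }  — reduce
  I6: { [A → . L], [A → . x A e], [A → . x E E], [A → x . A e], [A → x . E E], [E → . g e], [E → . num], [L → . E num], [L → . L g A], [L → . x], [L → x .] }  — shift, reduce
  I7: { [A → x A . e] }  — shift
  I8: { [A → x E . E], [E → . g e], [E → . num], [L → E . num] }  — shift
  I9: { [A → x E E .] }  — reduce
  I10: { [E → num .], [L → E num .] }  — 2 reduces
  I11: { [A → x A e .] }  — reduce
  I12: { [E → g e .] }  — reduce
  I13: { [A → . L], [A → . x A e], [A → . x E E], [E → . g e], [E → . num], [L → . E num], [L → . L g A], [L → . x], [L → L g . A] }  — shift
  I14: { [L → L g A .] }  — reduce
  I15: { [L → E num .] }  — reduce

I10 contains complete items [E → num .], [L → E num .] — reduce-reduce conflict.

Answer: Yes — I10: [E → num .] vs [L → E num .]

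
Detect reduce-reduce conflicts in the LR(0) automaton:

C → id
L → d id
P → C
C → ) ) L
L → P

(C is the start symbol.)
No reduce-reduce conflicts

Augment with C' → C and build the canonical LR(0) collection (I0 = CLOSURE({[C' → . C]}), then GOTO on every symbol after a dot until no new states appear). It has 10 states:
  I0: { [C → . ) ) L], [C → . id], [C' → . C] }  — shift
  I1: { [C → ) . ) L] }  — shift
  I2: { [C' → C .] }  — accept
  I3: { [C → id .] }  — reduce
  I4: { [C → ) ) . L], [C → . ) ) L], [C → . id], [L → . P], [L → . d id], [P → . C] }  — shift
  I5: { [P → C .] }  — reduce
  I6: { [C → ) ) L .] }  — reduce
  I7: { [L → P .] }  — reduce
  I8: { [L → d . id] }  — shift
  I9: { [L → d id .] }  — reduce

No state contains more than one complete item.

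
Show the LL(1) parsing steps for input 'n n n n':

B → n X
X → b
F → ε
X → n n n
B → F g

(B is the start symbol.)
LL(1) parsing maintains a stack (initially the start symbol over $) and the input. At each step: if the stack top is a terminal, match it against the current input token; if it is a non-terminal N, replace it with the RHS of M[N, lookahead] (the unique production whose predict set contains the lookahead).

Stack is shown with the top on the left.

Stack    Input      Action
--------------------------
B $      n n n n $  output B → n X
n X $    n n n n $  match 'n'
X $      n n n $    output X → n n n
n n n $  n n n $    match 'n'
n n $    n n $      match 'n'
n $      n $        match 'n'
$        $          accept

The string is accepted.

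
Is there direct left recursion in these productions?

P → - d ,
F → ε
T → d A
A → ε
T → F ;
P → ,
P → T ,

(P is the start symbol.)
Direct left recursion occurs when N → N α for some non-terminal N (the right-hand side begins with the left-hand side itself).

P → - d ,: starts with '-'
F → ε: starts with ε
T → d A: starts with d
A → ε: starts with ε
T → F ;: starts with F
P → ,: starts with ','
P → T ,: starts with T

No direct left recursion found.

Answer: No direct left recursion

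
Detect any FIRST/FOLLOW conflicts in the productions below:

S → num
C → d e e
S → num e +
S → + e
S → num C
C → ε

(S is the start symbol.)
No FIRST/FOLLOW conflicts.

A FIRST/FOLLOW conflict occurs when a non-terminal N has a nullable alternative N → β (β ⇒* ε) and another alternative N → α with FIRST(α) ∩ FOLLOW(N) ≠ ∅: on such a lookahead the parser cannot decide between expanding α and letting N vanish via β.

Nullable non-terminals: C.

C: nullable alternative(s) C → ε; FOLLOW(C) = { $ }
  C → d e e: FIRST \ {ε} = { 'd' } — disjoint from FOLLOW(C)
  C → ε: FIRST \ {ε} = { } — this is the only nullable alternative, skip

S has no nullable alternative, so no FIRST/FOLLOW check is needed there.

No FIRST/FOLLOW conflicts found.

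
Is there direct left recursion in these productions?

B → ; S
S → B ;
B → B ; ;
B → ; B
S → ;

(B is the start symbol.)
Direct left recursion occurs when N → N α for some non-terminal N (the right-hand side begins with the left-hand side itself).

B → ; S: starts with ';'
S → B ;: starts with B
B → B ; ;: LEFT RECURSIVE (starts with B)
B → ; B: starts with ';'
S → ;: starts with ';'

The grammar has direct left recursion on: B.

Answer: Yes, B is left-recursive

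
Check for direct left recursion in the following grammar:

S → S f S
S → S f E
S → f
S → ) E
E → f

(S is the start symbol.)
Yes, S is left-recursive

Direct left recursion occurs when N → N α for some non-terminal N (the right-hand side begins with the left-hand side itself).

S → S f S: LEFT RECURSIVE (starts with S)
S → S f E: LEFT RECURSIVE (starts with S)
S → f: starts with f
S → ) E: starts with ')'
E → f: starts with f

The grammar has direct left recursion on: S.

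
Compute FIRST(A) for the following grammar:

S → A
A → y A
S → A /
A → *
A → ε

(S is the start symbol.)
From A → y A:
  - y is a terminal: add 'y' and stop
From A → *:
  - '*' is a terminal: add '*' and stop
From A → ε:
  - ε-production, so ε ∈ FIRST(A)

Collecting: FIRST(A) = { '*', 'y', ε }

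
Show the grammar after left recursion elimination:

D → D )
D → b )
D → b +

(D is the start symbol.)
D → b ) D'
D → b + D'
D' → ) D'
D' → ε

D is directly left-recursive. The standard transformation for
  A → A α₁ | ... | A α_m | β₁ | ... | β_n
is
  A  → β₁ A' | ... | β_n A'
  A' → α₁ A' | ... | α_m A' | ε

D → b ) becomes D → b ) D'
D → b + becomes D → b + D'
D → D ) becomes D' → ) D'
Add D' → ε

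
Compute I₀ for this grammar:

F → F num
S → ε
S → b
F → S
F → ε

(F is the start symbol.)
First, augment the grammar with F' → F
I₀ = CLOSURE({ [F' → . F] }):
  [F' → . F] has the dot before F: add [F → . F num], [F → . S], [F → .]
  [F → . S] has the dot before S: add [S → .], [S → . b]
No further items can be added.

I₀ = { [F → . F num], [F → . S], [F → .], [F' → . F], [S → . b], [S → .] }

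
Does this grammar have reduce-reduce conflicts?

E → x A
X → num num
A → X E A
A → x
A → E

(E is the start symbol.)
No reduce-reduce conflicts

A reduce-reduce conflict occurs when an LR(0) state has two complete items [A → α .] and [B → β .] — both call for a reduction, and with no lookahead the parser cannot choose between them.

Augment with E' → E and build the canonical LR(0) collection (I0 = CLOSURE({[E' → . E]}), then GOTO on every symbol after a dot until no new states appear). It has 11 states:
  I0: { [E → . x A], [E' → . E] }  — shift
  I1: { [E' → E .] }  — accept
  I2: { [A → . E], [A → . X E A], [A → . x], [E → . x A], [E → x . A], [X → . num num] }  — shift
  I3: { [E → x A .] }  — reduce
  I4: { [A → E .] }  — reduce
  I5: { [A → X . E A], [E → . x A] }  — shift
  I6: { [X → num . num] }  — shift
  I7: { [A → . E], [A → . X E A], [A → . x], [A → x .], [E → . x A], [E → x . A], [X → . num num] }  — shift, reduce
  I8: { [X → num num .] }  — reduce
  I9: { [A → . E], [A → . X E A], [A → . x], [A → X E . A], [E → . x A], [X → . num num] }  — shift
  I10: { [A → X E A .] }  — reduce

No state contains more than one complete item.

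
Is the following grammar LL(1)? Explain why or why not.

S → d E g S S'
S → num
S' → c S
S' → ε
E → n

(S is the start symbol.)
No. Predict set conflict for S': { 'c' }

A grammar is LL(1) if for each non-terminal N with multiple productions, the predict sets of those productions are pairwise disjoint, where PREDICT(N → α) = (FIRST(α) \ {ε}) ∪ (FOLLOW(N) if α ⇒* ε).

Relevant sets:
  FOLLOW(S') = { $, 'c' }

For S:
  PREDICT(S → d E g S S') = { 'd' }
  PREDICT(S → num) = { 'num' }
For S':
  PREDICT(S' → c S) = { 'c' }
  PREDICT(S' → ε) = { $, 'c' }
E has a single production, so nothing to check there.

Conflict found: Predict set conflict for S': { 'c' }
The grammar is NOT LL(1).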